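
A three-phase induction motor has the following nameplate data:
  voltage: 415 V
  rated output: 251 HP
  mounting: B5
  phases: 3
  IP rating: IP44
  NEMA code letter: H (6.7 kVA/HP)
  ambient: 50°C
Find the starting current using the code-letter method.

2340 A

S_LR = 6.7 × 251 = 1681.7 kVA
I_LR = S_LR/(√3·V_L) = 1681700/(1.732×415) = 2340 A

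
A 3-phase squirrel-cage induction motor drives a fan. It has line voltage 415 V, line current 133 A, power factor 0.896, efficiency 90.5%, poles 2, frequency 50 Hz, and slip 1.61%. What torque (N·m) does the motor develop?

P_in = √3·V·I·cosφ = 1.732 × 415 × 133 × 0.896 = 85656 W
P_out = η·P_in = 0.905 × 85656 = 77519 W
n_s = 120×50/2 = 3000 rpm; n = 3000×(1−0.0161) = 2952 rpm
ω = 2π×2952/60 = 309.1 rad/s
τ = P_out/ω = 77519/309.1 = 251 N·m

251 N·m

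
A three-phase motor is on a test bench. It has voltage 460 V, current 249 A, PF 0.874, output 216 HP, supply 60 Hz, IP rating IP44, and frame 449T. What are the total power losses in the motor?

P_in = √3·V·I·cosφ = 1.732×460×249×0.874 = 173387 W
P_out = 216×746 = 161136 W
Losses = P_in − P_out = 173387 − 161136 = 12251 W

12300 W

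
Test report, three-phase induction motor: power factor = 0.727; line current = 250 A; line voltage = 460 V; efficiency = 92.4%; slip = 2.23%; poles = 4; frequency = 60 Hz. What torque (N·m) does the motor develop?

P_in = √3·V·I·cosφ = 1.732 × 460 × 250 × 0.727 = 144804 W
P_out = η·P_in = 0.924 × 144804 = 133799 W
n_s = 120×60/4 = 1800 rpm; n = 1800×(1−0.0223) = 1760 rpm
ω = 2π×1760/60 = 184.3 rad/s
τ = P_out/ω = 133799/184.3 = 726 N·m

726 N·m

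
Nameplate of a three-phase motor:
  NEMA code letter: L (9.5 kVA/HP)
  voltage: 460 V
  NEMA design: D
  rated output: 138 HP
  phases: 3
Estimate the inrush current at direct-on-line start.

S_LR = 9.5 × 138 = 1311 kVA
I_LR = S_LR/(√3·V_L) = 1311000/(1.732×460) = 1650 A

1650 A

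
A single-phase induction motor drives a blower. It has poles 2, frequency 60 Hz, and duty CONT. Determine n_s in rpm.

3600 rpm

n_s = 120f/p = 120×60/2 = 3600 rpm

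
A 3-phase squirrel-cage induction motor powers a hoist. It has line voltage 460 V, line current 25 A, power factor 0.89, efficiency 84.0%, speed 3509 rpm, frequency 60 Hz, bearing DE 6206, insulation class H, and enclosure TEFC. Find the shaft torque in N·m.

P_in = √3·V·I·cosφ = 1.732 × 460 × 25 × 0.89 = 17727 W
P_out = η·P_in = 0.84 × 17727 = 14891 W
n = 3509 rpm
ω = 2π×3509/60 = 367.5 rad/s
τ = P_out/ω = 14891/367.5 = 40.5 N·m

40.5 N·m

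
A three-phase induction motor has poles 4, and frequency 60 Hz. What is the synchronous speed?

n_s = 120f/p = 120×60/4 = 1800 rpm

1800 rpm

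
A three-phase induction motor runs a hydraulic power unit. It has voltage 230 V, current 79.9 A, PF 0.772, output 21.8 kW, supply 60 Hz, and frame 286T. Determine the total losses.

P_in = √3·V·I·cosφ = 1.732×230×79.9×0.772 = 24572 W
P_out = 21800 W
Losses = P_in − P_out = 24572 − 21800 = 2772 W

2.77 kW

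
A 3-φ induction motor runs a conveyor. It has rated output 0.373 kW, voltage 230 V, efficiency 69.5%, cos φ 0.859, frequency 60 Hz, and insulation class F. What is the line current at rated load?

P_out = 0.373 kW = 373 W
P_in = P_out / η = 373 / 0.695 = 537 W
I_L = P_in / (√3·V_L·cosφ) = 537 / (1.732 × 230 × 0.859) = 1.57 A

1.57 A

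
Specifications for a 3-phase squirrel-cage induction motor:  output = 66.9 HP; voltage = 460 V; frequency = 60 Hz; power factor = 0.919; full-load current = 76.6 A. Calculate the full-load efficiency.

P_out = 66.9 × 746 = 49907 W
P_in = √3·V_L·I_L·cosφ = 1.732 × 460 × 76.6 × 0.919 = 56085 W
η = P_out / P_in = 49907 / 56085 = 0.890 = 89.0%

89.0 %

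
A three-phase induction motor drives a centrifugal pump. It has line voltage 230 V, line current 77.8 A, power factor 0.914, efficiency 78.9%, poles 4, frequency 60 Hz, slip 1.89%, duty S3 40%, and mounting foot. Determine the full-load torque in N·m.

P_in = √3·V·I·cosφ = 1.732 × 230 × 77.8 × 0.914 = 28327 W
P_out = η·P_in = 0.789 × 28327 = 22350 W
n_s = 120×60/4 = 1800 rpm; n = 1800×(1−0.0189) = 1766 rpm
ω = 2π×1766/60 = 184.9 rad/s
τ = P_out/ω = 22350/184.9 = 121 N·m

121 N·m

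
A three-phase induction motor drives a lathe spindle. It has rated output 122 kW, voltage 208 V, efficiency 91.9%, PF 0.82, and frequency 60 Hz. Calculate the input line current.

P_out = 122 kW = 122000 W
P_in = P_out / η = 122000 / 0.919 = 132753 W
I_L = P_in / (√3·V_L·cosφ) = 132753 / (1.732 × 208 × 0.82) = 449 A

449 A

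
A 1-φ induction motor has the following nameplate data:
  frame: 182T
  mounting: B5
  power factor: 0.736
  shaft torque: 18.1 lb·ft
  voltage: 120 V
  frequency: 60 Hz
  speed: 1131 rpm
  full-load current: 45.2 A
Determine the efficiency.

τ = 18.1 lb·ft × 1.356 = 24.54 N·m
ω = 2π × 1131/60 = 118.4 rad/s; P_out = τω = 24.54 × 118.4 = 2906 W
P_in = V·I·cosφ = 120 × 45.2 × 0.736 = 3992 W
η = P_out / P_in = 2906 / 3992 = 0.728 = 72.8%

72.8 %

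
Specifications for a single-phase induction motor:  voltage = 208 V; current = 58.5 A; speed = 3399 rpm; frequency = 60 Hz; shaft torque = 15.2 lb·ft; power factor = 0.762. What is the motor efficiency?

τ = 15.2 lb·ft × 1.356 = 20.61 N·m
ω = 2π × 3399/60 = 355.9 rad/s; P_out = τω = 20.61 × 355.9 = 7335 W
P_in = V·I·cosφ = 208 × 58.5 × 0.762 = 9272 W
η = P_out / P_in = 7335 / 9272 = 0.791 = 79.1%

79.1 %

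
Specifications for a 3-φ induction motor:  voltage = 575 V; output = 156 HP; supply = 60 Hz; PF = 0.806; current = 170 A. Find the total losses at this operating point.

P_in = √3·V·I·cosφ = 1.732×575×170×0.806 = 136458 W
P_out = 156×746 = 116376 W
Losses = P_in − P_out = 136458 − 116376 = 20082 W

20.1 kW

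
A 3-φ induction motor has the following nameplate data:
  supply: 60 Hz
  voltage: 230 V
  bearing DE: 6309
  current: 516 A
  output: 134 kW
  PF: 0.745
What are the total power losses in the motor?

P_in = √3·V·I·cosφ = 1.732×230×516×0.745 = 153138 W
P_out = 134000 W
Losses = P_in − P_out = 153138 − 134000 = 19138 W

19.1 kW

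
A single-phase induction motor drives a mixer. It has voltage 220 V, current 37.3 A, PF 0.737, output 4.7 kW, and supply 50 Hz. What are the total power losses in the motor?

P_in = V·I·cosφ = 220×37.3×0.737 = 6048 W
P_out = 4700 W
Losses = P_in − P_out = 6048 − 4700 = 1348 W

1350 W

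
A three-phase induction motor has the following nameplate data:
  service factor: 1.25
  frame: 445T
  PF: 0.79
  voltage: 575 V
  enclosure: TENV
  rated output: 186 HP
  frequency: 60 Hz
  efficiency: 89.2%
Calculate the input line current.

P_out = 186 × 746 = 138756 W
P_in = P_out / η = 138756 / 0.892 = 155556 W
I_L = P_in / (√3·V_L·cosφ) = 155556 / (1.732 × 575 × 0.79) = 198 A

198 A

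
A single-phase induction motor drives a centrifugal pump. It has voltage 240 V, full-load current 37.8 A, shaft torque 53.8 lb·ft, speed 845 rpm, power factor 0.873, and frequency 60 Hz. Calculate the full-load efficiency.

81.5 %

τ = 53.8 lb·ft × 1.356 = 72.95 N·m
ω = 2π × 845/60 = 88.49 rad/s; P_out = τω = 72.95 × 88.49 = 6455 W
P_in = V·I·cosφ = 240 × 37.8 × 0.873 = 7920 W
η = P_out / P_in = 6455 / 7920 = 0.815 = 81.5%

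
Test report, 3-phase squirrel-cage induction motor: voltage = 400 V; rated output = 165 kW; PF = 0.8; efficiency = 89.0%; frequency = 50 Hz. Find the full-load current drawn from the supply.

P_out = 165 kW = 165000 W
P_in = P_out / η = 165000 / 0.890 = 185393 W
I_L = P_in / (√3·V_L·cosφ) = 185393 / (1.732 × 400 × 0.8) = 334 A

334 A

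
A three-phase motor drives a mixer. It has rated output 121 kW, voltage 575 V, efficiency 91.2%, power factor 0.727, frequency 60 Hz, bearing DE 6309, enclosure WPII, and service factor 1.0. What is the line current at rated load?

183 A

P_out = 121 kW = 121000 W
P_in = P_out / η = 121000 / 0.912 = 132675 W
I_L = P_in / (√3·V_L·cosφ) = 132675 / (1.732 × 575 × 0.727) = 183 A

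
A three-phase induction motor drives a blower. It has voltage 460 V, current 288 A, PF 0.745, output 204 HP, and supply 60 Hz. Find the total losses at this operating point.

18.8 kW

P_in = √3·V·I·cosφ = 1.732×460×288×0.745 = 170944 W
P_out = 204×746 = 152184 W
Losses = P_in − P_out = 170944 − 152184 = 18760 W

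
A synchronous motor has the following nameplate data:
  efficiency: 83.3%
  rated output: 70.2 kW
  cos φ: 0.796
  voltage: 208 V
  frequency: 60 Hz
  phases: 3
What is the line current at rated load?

P_out = 70.2 kW = 70200 W
P_in = P_out / η = 70200 / 0.833 = 84274 W
I_L = P_in / (√3·V_L·cosφ) = 84274 / (1.732 × 208 × 0.796) = 294 A

294 A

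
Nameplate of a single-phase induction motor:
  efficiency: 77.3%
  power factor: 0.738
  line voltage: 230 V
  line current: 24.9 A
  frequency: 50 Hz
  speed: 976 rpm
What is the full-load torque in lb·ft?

23.6 lb·ft

P_in = V·I·cosφ = 230 × 24.9 × 0.738 = 4227 W
P_out = η·P_in = 0.773 × 4227 = 3267 W
n = 976 rpm
ω = 2π×976/60 = 102.2 rad/s
τ = P_out/ω = 3267/102.2 = 31.97 N·m
In lb·ft: 31.97/1.356 = 23.6 lb·ft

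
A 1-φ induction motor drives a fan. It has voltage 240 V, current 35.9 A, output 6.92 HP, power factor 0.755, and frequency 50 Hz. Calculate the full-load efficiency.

79.4 %

P_out = 6.92 × 746 = 5162 W
P_in = V·I·cosφ = 240 × 35.9 × 0.755 = 6505 W
η = P_out / P_in = 5162 / 6505 = 0.794 = 79.4%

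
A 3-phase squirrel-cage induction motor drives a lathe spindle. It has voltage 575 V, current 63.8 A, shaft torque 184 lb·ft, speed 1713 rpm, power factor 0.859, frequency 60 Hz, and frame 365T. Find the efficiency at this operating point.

82.0 %

τ = 184 lb·ft × 1.356 = 249.5 N·m
ω = 2π × 1713/60 = 179.4 rad/s; P_out = τω = 249.5 × 179.4 = 44760 W
P_in = √3·V_L·I_L·cosφ = 1.732 × 575 × 63.8 × 0.859 = 54580 W
η = P_out / P_in = 44760 / 54580 = 0.820 = 82.0%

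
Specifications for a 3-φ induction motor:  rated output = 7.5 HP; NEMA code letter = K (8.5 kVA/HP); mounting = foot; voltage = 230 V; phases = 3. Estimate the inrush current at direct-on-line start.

160 A

S_LR = 8.5 × 7.5 = 63.75 kVA
I_LR = S_LR/(√3·V_L) = 63750/(1.732×230) = 160 A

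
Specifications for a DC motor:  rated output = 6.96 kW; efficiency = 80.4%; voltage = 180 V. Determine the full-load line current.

P_out = 6.96 kW = 6960 W
P_in = P_out / η = 6960 / 0.804 = 8657 W
I = P_in / V = 8657 / 180 = 48.1 A

48.1 A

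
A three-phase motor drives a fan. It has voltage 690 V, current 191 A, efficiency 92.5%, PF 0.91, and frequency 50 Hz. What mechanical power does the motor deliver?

192 kW

P_in = √3·V·I·cosφ = 1.732 × 690 × 191 × 0.91 = 207717 W
P_out = η·P_in = 0.925 × 207717 = 192138 W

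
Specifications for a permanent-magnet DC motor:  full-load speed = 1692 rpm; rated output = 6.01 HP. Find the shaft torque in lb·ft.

P_out = 6.01 × 746 = 4483 W
ω = 2π × 1692/60 = 177.2 rad/s
τ = P_out/ω = 4483/177.2 = 25.3 N·m
In lb·ft: 25.3/1.356 = 18.7 lb·ft

18.7 lb·ft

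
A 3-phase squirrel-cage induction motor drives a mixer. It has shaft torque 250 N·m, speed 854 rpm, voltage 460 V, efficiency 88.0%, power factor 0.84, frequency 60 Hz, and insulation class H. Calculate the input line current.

ω = 2π×854/60 = 89.43 rad/s; P_out = τω = 250 × 89.43 = 22358 W
P_in = P_out / η = 22358 / 0.880 = 25407 W
I_L = P_in / (√3·V_L·cosφ) = 25407 / (1.732 × 460 × 0.84) = 38 A

38 A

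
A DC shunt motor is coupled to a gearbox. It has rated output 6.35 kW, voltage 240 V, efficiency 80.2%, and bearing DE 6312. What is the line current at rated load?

P_out = 6.35 kW = 6350 W
P_in = P_out / η = 6350 / 0.802 = 7918 W
I = P_in / V = 7918 / 240 = 33 A

33 A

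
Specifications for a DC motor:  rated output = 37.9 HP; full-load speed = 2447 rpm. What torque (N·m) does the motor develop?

P_out = 37.9 × 746 = 28273 W
ω = 2π × 2447/60 = 256.2 rad/s
τ = P_out/ω = 28273/256.2 = 110 N·m

110 N·m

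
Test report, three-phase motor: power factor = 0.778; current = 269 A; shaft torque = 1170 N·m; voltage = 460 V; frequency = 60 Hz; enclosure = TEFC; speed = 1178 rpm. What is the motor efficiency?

86.6 %

ω = 2π × 1178/60 = 123.4 rad/s; P_out = τω = 1170 × 123.4 = 144378 W
P_in = √3·V_L·I_L·cosφ = 1.732 × 460 × 269 × 0.778 = 166739 W
η = P_out / P_in = 144378 / 166739 = 0.866 = 86.6%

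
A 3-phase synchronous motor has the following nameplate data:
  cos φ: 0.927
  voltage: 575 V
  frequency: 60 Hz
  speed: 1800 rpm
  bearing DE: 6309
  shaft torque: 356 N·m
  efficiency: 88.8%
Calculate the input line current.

ω = 2π×1800/60 = 188.5 rad/s; P_out = τω = 356 × 188.5 = 67106 W
P_in = P_out / η = 67106 / 0.888 = 75570 W
I_L = P_in / (√3·V_L·cosφ) = 75570 / (1.732 × 575 × 0.927) = 81.9 A

81.9 A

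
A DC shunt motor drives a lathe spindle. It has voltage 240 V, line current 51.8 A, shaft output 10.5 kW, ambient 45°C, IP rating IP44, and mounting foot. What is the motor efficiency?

P_out = 10.5 kW = 10500 W
P_in = V·I = 240 × 51.8 = 12432 W
η = P_out / P_in = 10500 / 12432 = 0.845 = 84.5%

84.5 %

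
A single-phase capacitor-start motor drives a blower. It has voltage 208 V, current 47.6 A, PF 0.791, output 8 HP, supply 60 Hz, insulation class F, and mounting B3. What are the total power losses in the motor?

P_in = V·I·cosφ = 208×47.6×0.791 = 7832 W
P_out = 8×746 = 5968 W
Losses = P_in − P_out = 7832 − 5968 = 1864 W

1860 W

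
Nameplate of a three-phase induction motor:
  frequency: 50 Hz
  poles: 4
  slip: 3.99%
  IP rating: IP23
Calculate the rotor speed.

1440 rpm

n_s = 120f/p = 120×50/4 = 1500 rpm
n = n_s(1 − s) = 1500 × (1 − 0.0399) = 1440 rpm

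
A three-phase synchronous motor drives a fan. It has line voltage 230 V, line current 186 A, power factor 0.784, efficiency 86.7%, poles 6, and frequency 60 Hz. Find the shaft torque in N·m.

401 N·m

P_in = √3·V·I·cosφ = 1.732 × 230 × 186 × 0.784 = 58090 W
P_out = η·P_in = 0.867 × 58090 = 50364 W
n = n_s = 120×60/6 = 1200 rpm (synchronous)
ω = 2π×1200/60 = 125.7 rad/s
τ = P_out/ω = 50364/125.7 = 401 N·m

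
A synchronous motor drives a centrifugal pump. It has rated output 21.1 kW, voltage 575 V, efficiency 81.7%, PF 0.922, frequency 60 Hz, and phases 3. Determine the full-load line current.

P_out = 21.1 kW = 21100 W
P_in = P_out / η = 21100 / 0.817 = 25826 W
I_L = P_in / (√3·V_L·cosφ) = 25826 / (1.732 × 575 × 0.922) = 28.1 A

28.1 A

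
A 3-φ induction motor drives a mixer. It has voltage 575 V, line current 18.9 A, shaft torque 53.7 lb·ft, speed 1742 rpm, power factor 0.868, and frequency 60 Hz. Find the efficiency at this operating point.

81.3 %

τ = 53.7 lb·ft × 1.356 = 72.82 N·m
ω = 2π × 1742/60 = 182.4 rad/s; P_out = τω = 72.82 × 182.4 = 13282 W
P_in = √3·V_L·I_L·cosφ = 1.732 × 575 × 18.9 × 0.868 = 16338 W
η = P_out / P_in = 13282 / 16338 = 0.813 = 81.3%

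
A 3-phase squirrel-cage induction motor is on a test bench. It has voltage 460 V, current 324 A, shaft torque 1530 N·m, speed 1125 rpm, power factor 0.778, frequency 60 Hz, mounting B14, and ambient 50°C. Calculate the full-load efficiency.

89.7 %

ω = 2π × 1125/60 = 117.8 rad/s; P_out = τω = 1530 × 117.8 = 180234 W
P_in = √3·V_L·I_L·cosφ = 1.732 × 460 × 324 × 0.778 = 200831 W
η = P_out / P_in = 180234 / 200831 = 0.897 = 89.7%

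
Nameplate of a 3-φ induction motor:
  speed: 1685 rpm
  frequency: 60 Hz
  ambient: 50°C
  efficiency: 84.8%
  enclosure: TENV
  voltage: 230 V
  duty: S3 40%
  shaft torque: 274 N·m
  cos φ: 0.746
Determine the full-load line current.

192 A

ω = 2π×1685/60 = 176.5 rad/s; P_out = τω = 274 × 176.5 = 48361 W
P_in = P_out / η = 48361 / 0.848 = 57029 W
I_L = P_in / (√3·V_L·cosφ) = 57029 / (1.732 × 230 × 0.746) = 192 A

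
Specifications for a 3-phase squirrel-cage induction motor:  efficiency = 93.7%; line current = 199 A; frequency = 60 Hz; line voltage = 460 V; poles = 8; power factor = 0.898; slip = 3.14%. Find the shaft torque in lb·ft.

P_in = √3·V·I·cosφ = 1.732 × 460 × 199 × 0.898 = 142375 W
P_out = η·P_in = 0.937 × 142375 = 133405 W
n_s = 120×60/8 = 900 rpm; n = 900×(1−0.0314) = 872 rpm
ω = 2π×872/60 = 91.32 rad/s
τ = P_out/ω = 133405/91.32 = 1461 N·m
In lb·ft: 1461/1.356 = 1080 lb·ft

1080 lb·ft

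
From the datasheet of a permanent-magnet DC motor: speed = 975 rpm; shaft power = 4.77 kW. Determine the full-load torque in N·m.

46.7 N·m

ω = 2π × 975/60 = 102.1 rad/s
τ = P/ω = 4770/102.1 = 46.7 N·m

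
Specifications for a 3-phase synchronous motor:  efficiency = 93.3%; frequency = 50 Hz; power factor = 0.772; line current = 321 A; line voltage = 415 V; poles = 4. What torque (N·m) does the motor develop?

P_in = √3·V·I·cosφ = 1.732 × 415 × 321 × 0.772 = 178122 W
P_out = η·P_in = 0.933 × 178122 = 166188 W
n = n_s = 120×50/4 = 1500 rpm (synchronous)
ω = 2π×1500/60 = 157.1 rad/s
τ = P_out/ω = 166188/157.1 = 1060 N·m

1060 N·m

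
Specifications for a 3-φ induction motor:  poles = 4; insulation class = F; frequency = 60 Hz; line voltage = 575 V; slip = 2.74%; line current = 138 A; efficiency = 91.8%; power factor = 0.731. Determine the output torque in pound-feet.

P_in = √3·V·I·cosφ = 1.732 × 575 × 138 × 0.731 = 100464 W
P_out = η·P_in = 0.918 × 100464 = 92226 W
n_s = 120×60/4 = 1800 rpm; n = 1800×(1−0.0274) = 1751 rpm
ω = 2π×1751/60 = 183.4 rad/s
τ = P_out/ω = 92226/183.4 = 502.9 N·m
In lb·ft: 502.9/1.356 = 371 lb·ft

371 lb·ft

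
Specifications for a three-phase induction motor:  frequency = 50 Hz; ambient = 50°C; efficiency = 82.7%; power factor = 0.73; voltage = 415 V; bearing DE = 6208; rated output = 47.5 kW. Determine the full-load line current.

P_out = 47.5 kW = 47500 W
P_in = P_out / η = 47500 / 0.827 = 57437 W
I_L = P_in / (√3·V_L·cosφ) = 57437 / (1.732 × 415 × 0.73) = 109 A

109 A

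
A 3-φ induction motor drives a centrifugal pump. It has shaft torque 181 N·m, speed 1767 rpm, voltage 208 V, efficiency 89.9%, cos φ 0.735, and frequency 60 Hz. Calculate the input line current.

ω = 2π×1767/60 = 185 rad/s; P_out = τω = 181 × 185 = 33485 W
P_in = P_out / η = 33485 / 0.899 = 37247 W
I_L = P_in / (√3·V_L·cosφ) = 37247 / (1.732 × 208 × 0.735) = 141 A

141 A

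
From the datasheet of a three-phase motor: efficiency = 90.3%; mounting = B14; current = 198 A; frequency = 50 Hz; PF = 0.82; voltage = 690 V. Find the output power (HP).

235 HP

P_in = √3·V·I·cosφ = 1.732 × 690 × 198 × 0.82 = 194033 W
P_out = η·P_in = 0.903 × 194033 = 175212 W
= 175212/746 = 235 HP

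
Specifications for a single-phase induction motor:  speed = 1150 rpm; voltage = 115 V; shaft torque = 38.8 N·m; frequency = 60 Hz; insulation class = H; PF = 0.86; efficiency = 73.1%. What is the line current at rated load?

64.6 A

ω = 2π×1150/60 = 120.4 rad/s; P_out = τω = 38.8 × 120.4 = 4672 W
P_in = P_out / η = 4672 / 0.731 = 6391 W
I = P_in / (V·cosφ) = 6391 / (115 × 0.86) = 64.6 A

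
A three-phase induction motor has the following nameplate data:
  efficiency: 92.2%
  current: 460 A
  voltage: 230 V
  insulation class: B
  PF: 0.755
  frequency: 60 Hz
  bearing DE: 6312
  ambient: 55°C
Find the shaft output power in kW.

P_in = √3·V·I·cosφ = 1.732 × 230 × 460 × 0.755 = 138350 W
P_out = η·P_in = 0.922 × 138350 = 127559 W

128 kW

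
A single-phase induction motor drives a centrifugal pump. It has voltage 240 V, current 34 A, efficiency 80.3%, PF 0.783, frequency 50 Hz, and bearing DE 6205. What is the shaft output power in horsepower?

P_in = V·I·cosφ = 240 × 34 × 0.783 = 6389 W
P_out = η·P_in = 0.803 × 6389 = 5130 W
= 5130/746 = 6.88 HP

6.88 HP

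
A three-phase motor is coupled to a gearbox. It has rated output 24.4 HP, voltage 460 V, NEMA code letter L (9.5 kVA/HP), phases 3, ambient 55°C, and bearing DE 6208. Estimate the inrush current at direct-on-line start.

S_LR = 9.5 × 24.4 = 231.8 kVA
I_LR = S_LR/(√3·V_L) = 231800/(1.732×460) = 291 A

291 A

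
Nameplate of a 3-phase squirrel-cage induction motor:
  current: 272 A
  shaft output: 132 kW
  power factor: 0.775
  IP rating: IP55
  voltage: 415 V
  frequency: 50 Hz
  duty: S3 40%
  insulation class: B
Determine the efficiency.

P_out = 132 kW = 132000 W
P_in = √3·V_L·I_L·cosφ = 1.732 × 415 × 272 × 0.775 = 151519 W
η = P_out / P_in = 132000 / 151519 = 0.871 = 87.1%

87.1 %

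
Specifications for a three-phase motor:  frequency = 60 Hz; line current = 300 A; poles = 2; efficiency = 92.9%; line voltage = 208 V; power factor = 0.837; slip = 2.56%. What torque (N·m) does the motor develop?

P_in = √3·V·I·cosφ = 1.732 × 208 × 300 × 0.837 = 90460 W
P_out = η·P_in = 0.929 × 90460 = 84037 W
n_s = 120×60/2 = 3600 rpm; n = 3600×(1−0.0256) = 3508 rpm
ω = 2π×3508/60 = 367.4 rad/s
τ = P_out/ω = 84037/367.4 = 229 N·m

229 N·m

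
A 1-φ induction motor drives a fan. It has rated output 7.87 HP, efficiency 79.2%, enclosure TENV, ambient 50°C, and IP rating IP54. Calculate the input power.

P_out = 7.87 × 746 = 5871 W
P_in = P_out/η = 5871/0.792 = 7413 W = 7.41 kW

7.41 kW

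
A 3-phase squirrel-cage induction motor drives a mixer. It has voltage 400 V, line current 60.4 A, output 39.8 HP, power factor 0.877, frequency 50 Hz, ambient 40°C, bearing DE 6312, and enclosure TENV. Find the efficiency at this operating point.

P_out = 39.8 × 746 = 29691 W
P_in = √3·V_L·I_L·cosφ = 1.732 × 400 × 60.4 × 0.877 = 36698 W
η = P_out / P_in = 29691 / 36698 = 0.809 = 80.9%

80.9 %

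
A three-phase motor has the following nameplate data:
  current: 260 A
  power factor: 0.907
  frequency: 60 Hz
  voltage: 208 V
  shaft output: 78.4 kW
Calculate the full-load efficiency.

P_out = 78.4 kW = 78400 W
P_in = √3·V_L·I_L·cosφ = 1.732 × 208 × 260 × 0.907 = 84956 W
η = P_out / P_in = 78400 / 84956 = 0.923 = 92.3%

92.3 %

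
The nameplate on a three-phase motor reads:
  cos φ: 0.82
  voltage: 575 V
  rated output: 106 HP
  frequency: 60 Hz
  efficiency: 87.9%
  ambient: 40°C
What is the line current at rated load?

110 A

P_out = 106 × 746 = 79076 W
P_in = P_out / η = 79076 / 0.879 = 89961 W
I_L = P_in / (√3·V_L·cosφ) = 89961 / (1.732 × 575 × 0.82) = 110 A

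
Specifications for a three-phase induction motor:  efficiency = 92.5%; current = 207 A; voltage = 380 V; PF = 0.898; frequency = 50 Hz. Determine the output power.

P_in = √3·V·I·cosφ = 1.732 × 380 × 207 × 0.898 = 122343 W
P_out = η·P_in = 0.925 × 122343 = 113167 W

113 kW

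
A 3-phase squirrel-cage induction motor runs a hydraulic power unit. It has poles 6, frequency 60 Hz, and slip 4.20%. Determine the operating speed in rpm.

n_s = 120f/p = 120×60/6 = 1200 rpm
n = n_s(1 − s) = 1200 × (1 − 0.042) = 1150 rpm

1150 rpm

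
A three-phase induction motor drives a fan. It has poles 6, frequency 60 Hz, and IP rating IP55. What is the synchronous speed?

1200 rpm

n_s = 120f/p = 120×60/6 = 1200 rpm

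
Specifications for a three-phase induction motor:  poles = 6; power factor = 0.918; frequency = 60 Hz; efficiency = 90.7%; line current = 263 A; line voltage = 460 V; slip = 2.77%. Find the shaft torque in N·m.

P_in = √3·V·I·cosφ = 1.732 × 460 × 263 × 0.918 = 192355 W
P_out = η·P_in = 0.907 × 192355 = 174466 W
n_s = 120×60/6 = 1200 rpm; n = 1200×(1−0.0277) = 1167 rpm
ω = 2π×1167/60 = 122.2 rad/s
τ = P_out/ω = 174466/122.2 = 1430 N·m

1430 N·m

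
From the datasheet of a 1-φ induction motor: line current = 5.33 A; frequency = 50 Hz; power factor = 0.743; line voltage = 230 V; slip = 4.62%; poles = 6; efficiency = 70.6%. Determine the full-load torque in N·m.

P_in = V·I·cosφ = 230 × 5.33 × 0.743 = 911 W
P_out = η·P_in = 0.706 × 911 = 643 W
n_s = 120×50/6 = 1000 rpm; n = 1000×(1−0.0462) = 954 rpm
ω = 2π×954/60 = 99.9 rad/s
τ = P_out/ω = 643/99.9 = 6.44 N·m

6.44 N·m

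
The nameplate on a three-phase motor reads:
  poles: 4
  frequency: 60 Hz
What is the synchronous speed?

1800 rpm

n_s = 120f/p = 120×60/4 = 1800 rpm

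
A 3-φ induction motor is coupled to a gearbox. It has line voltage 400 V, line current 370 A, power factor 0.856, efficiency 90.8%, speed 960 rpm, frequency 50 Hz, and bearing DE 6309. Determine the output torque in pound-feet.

1460 lb·ft

P_in = √3·V·I·cosφ = 1.732 × 400 × 370 × 0.856 = 219424 W
P_out = η·P_in = 0.908 × 219424 = 199237 W
n = 960 rpm
ω = 2π×960/60 = 100.5 rad/s
τ = P_out/ω = 199237/100.5 = 1982 N·m
In lb·ft: 1982/1.356 = 1460 lb·ft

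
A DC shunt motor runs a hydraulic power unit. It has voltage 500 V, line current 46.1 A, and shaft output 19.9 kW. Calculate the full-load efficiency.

86.3 %

P_out = 19.9 kW = 19900 W
P_in = V·I = 500 × 46.1 = 23050 W
η = P_out / P_in = 19900 / 23050 = 0.863 = 86.3%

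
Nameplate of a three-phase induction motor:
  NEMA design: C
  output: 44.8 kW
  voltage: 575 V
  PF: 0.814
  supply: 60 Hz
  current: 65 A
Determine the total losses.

7.89 kW

P_in = √3·V·I·cosφ = 1.732×575×65×0.814 = 52693 W
P_out = 44800 W
Losses = P_in − P_out = 52693 − 44800 = 7893 W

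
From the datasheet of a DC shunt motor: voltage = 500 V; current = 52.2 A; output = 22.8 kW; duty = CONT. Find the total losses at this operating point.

P_in = V·I = 500×52.2 = 26100 W
P_out = 22800 W
Losses = P_in − P_out = 26100 − 22800 = 3300 W

3300 W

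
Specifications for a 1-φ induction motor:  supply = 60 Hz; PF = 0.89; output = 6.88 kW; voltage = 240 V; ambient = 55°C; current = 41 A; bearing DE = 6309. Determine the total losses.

P_in = V·I·cosφ = 240×41×0.89 = 8758 W
P_out = 6880 W
Losses = P_in − P_out = 8758 − 6880 = 1878 W

1.88 kW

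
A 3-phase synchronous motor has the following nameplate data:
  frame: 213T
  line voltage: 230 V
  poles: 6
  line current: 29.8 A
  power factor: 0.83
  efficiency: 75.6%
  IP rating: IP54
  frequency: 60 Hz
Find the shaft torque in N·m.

P_in = √3·V·I·cosφ = 1.732 × 230 × 29.8 × 0.83 = 9853 W
P_out = η·P_in = 0.756 × 9853 = 7449 W
n = n_s = 120×60/6 = 1200 rpm (synchronous)
ω = 2π×1200/60 = 125.7 rad/s
τ = P_out/ω = 7449/125.7 = 59.3 N·m

59.3 N·m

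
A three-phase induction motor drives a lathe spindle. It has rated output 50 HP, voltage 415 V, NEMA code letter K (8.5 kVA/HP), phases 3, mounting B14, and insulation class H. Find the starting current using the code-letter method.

S_LR = 8.5 × 50 = 425 kVA
I_LR = S_LR/(√3·V_L) = 425000/(1.732×415) = 591 A

591 A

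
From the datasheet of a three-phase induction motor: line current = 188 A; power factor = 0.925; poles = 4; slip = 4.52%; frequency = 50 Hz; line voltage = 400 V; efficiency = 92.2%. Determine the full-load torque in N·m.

741 N·m

P_in = √3·V·I·cosφ = 1.732 × 400 × 188 × 0.925 = 120478 W
P_out = η·P_in = 0.922 × 120478 = 111081 W
n_s = 120×50/4 = 1500 rpm; n = 1500×(1−0.0452) = 1432 rpm
ω = 2π×1432/60 = 150 rad/s
τ = P_out/ω = 111081/150 = 741 N·m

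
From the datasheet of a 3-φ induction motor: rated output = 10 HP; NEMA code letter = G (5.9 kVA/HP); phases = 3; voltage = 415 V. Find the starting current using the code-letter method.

82.1 A

S_LR = 5.9 × 10 = 59 kVA
I_LR = S_LR/(√3·V_L) = 59000/(1.732×415) = 82.1 A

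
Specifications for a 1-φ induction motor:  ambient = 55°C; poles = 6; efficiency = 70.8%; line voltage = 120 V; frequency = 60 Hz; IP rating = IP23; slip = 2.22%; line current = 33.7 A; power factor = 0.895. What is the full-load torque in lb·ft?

P_in = V·I·cosφ = 120 × 33.7 × 0.895 = 3619 W
P_out = η·P_in = 0.708 × 3619 = 2562 W
n_s = 120×60/6 = 1200 rpm; n = 1200×(1−0.0222) = 1173 rpm
ω = 2π×1173/60 = 122.8 rad/s
τ = P_out/ω = 2562/122.8 = 20.86 N·m
In lb·ft: 20.86/1.356 = 15.4 lb·ft

15.4 lb·ft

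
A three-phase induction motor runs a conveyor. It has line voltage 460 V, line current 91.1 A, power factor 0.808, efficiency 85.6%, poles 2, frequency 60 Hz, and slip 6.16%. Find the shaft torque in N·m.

142 N·m

P_in = √3·V·I·cosφ = 1.732 × 460 × 91.1 × 0.808 = 58646 W
P_out = η·P_in = 0.856 × 58646 = 50201 W
n_s = 120×60/2 = 3600 rpm; n = 3600×(1−0.0616) = 3378 rpm
ω = 2π×3378/60 = 353.7 rad/s
τ = P_out/ω = 50201/353.7 = 142 N·m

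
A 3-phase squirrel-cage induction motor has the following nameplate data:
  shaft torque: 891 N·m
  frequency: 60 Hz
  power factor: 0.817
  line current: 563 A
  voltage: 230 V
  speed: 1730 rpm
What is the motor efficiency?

ω = 2π × 1730/60 = 181.2 rad/s; P_out = τω = 891 × 181.2 = 161449 W
P_in = √3·V_L·I_L·cosφ = 1.732 × 230 × 563 × 0.817 = 183234 W
η = P_out / P_in = 161449 / 183234 = 0.881 = 88.1%

88.1 %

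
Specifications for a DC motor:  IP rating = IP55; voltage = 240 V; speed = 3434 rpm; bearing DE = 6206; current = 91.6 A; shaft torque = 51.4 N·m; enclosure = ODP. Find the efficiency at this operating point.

84.1 %

ω = 2π × 3434/60 = 359.6 rad/s; P_out = τω = 51.4 × 359.6 = 18483 W
P_in = V·I = 240 × 91.6 = 21984 W
η = P_out / P_in = 18483 / 21984 = 0.841 = 84.1%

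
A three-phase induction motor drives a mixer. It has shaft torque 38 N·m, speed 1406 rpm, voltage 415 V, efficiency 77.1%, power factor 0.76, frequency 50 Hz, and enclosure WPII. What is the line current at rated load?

ω = 2π×1406/60 = 147.2 rad/s; P_out = τω = 38 × 147.2 = 5594 W
P_in = P_out / η = 5594 / 0.771 = 7256 W
I_L = P_in / (√3·V_L·cosφ) = 7256 / (1.732 × 415 × 0.76) = 13.3 A

13.3 A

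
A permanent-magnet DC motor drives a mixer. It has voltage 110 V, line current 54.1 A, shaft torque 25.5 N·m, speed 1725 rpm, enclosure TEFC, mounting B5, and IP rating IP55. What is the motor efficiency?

77.4 %

ω = 2π × 1725/60 = 180.6 rad/s; P_out = τω = 25.5 × 180.6 = 4605 W
P_in = V·I = 110 × 54.1 = 5951 W
η = P_out / P_in = 4605 / 5951 = 0.774 = 77.4%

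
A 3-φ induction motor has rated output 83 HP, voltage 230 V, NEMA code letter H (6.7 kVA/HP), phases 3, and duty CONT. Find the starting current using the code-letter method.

S_LR = 6.7 × 83 = 556.1 kVA
I_LR = S_LR/(√3·V_L) = 556100/(1.732×230) = 1400 A

1400 A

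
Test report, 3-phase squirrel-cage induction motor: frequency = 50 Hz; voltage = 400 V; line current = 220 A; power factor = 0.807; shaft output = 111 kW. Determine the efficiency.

P_out = 111 kW = 111000 W
P_in = √3·V_L·I_L·cosφ = 1.732 × 400 × 220 × 0.807 = 123000 W
η = P_out / P_in = 111000 / 123000 = 0.902 = 90.2%

90.2 %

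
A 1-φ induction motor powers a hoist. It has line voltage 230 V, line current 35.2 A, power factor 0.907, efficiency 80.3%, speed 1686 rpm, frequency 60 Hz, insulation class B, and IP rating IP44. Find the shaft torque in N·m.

33.4 N·m

P_in = V·I·cosφ = 230 × 35.2 × 0.907 = 7343 W
P_out = η·P_in = 0.803 × 7343 = 5896 W
n = 1686 rpm
ω = 2π×1686/60 = 176.6 rad/s
τ = P_out/ω = 5896/176.6 = 33.4 N·m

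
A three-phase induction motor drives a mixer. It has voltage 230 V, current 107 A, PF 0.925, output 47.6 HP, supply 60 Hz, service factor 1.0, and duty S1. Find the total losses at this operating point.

3920 W

P_in = √3·V·I·cosφ = 1.732×230×107×0.925 = 39428 W
P_out = 47.6×746 = 35510 W
Losses = P_in − P_out = 39428 − 35510 = 3918 W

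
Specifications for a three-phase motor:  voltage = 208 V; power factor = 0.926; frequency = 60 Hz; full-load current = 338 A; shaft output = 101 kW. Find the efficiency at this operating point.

89.6 %

P_out = 101 kW = 101000 W
P_in = √3·V_L·I_L·cosφ = 1.732 × 208 × 338 × 0.926 = 112756 W
η = P_out / P_in = 101000 / 112756 = 0.896 = 89.6%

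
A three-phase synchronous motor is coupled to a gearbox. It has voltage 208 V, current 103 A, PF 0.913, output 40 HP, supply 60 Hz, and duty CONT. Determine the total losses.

P_in = √3·V·I·cosφ = 1.732×208×103×0.913 = 33878 W
P_out = 40×746 = 29840 W
Losses = P_in − P_out = 33878 − 29840 = 4038 W

4.04 kW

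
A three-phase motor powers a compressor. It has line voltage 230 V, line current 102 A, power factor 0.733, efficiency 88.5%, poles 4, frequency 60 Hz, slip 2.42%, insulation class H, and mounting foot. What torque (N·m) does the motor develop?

P_in = √3·V·I·cosφ = 1.732 × 230 × 102 × 0.733 = 29784 W
P_out = η·P_in = 0.885 × 29784 = 26359 W
n_s = 120×60/4 = 1800 rpm; n = 1800×(1−0.0242) = 1756 rpm
ω = 2π×1756/60 = 183.9 rad/s
τ = P_out/ω = 26359/183.9 = 143 N·m

143 N·m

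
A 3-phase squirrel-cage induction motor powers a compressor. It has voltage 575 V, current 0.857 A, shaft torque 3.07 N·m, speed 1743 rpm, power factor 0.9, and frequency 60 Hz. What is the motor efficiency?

72.9 %

ω = 2π × 1743/60 = 182.5 rad/s; P_out = τω = 3.07 × 182.5 = 560 W
P_in = √3·V_L·I_L·cosφ = 1.732 × 575 × 0.857 × 0.9 = 768 W
η = P_out / P_in = 560 / 768 = 0.729 = 72.9%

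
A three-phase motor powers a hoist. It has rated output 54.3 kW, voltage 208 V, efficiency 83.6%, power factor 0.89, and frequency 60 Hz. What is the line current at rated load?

P_out = 54.3 kW = 54300 W
P_in = P_out / η = 54300 / 0.836 = 64952 W
I_L = P_in / (√3·V_L·cosφ) = 64952 / (1.732 × 208 × 0.89) = 203 A

203 A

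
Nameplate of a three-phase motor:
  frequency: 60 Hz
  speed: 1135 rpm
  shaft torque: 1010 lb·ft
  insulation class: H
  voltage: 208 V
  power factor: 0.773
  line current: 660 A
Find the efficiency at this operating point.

τ = 1010 lb·ft × 1.356 = 1370 N·m
ω = 2π × 1135/60 = 118.9 rad/s; P_out = τω = 1370 × 118.9 = 162893 W
P_in = √3·V_L·I_L·cosφ = 1.732 × 208 × 660 × 0.773 = 183795 W
η = P_out / P_in = 162893 / 183795 = 0.886 = 88.6%

88.6 %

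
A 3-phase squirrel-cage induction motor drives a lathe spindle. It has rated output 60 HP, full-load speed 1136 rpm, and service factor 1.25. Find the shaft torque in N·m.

P_out = 60 × 746 = 44760 W
ω = 2π × 1136/60 = 119 rad/s
τ = P_out/ω = 44760/119 = 376 N·m

376 N·m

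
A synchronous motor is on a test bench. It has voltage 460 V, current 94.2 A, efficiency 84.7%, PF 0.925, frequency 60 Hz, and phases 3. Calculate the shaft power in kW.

P_in = √3·V·I·cosφ = 1.732 × 460 × 94.2 × 0.925 = 69422 W
P_out = η·P_in = 0.847 × 69422 = 58800 W

58.8 kW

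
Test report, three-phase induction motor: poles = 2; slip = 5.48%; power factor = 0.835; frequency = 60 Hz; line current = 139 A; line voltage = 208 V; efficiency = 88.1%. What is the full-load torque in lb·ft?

P_in = √3·V·I·cosφ = 1.732 × 208 × 139 × 0.835 = 41813 W
P_out = η·P_in = 0.881 × 41813 = 36837 W
n_s = 120×60/2 = 3600 rpm; n = 3600×(1−0.0548) = 3403 rpm
ω = 2π×3403/60 = 356.4 rad/s
τ = P_out/ω = 36837/356.4 = 103.4 N·m
In lb·ft: 103.4/1.356 = 76.3 lb·ft

76.3 lb·ft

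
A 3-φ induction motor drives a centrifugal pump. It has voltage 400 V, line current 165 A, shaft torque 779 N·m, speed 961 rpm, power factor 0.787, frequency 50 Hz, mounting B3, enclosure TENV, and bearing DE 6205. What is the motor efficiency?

ω = 2π × 961/60 = 100.6 rad/s; P_out = τω = 779 × 100.6 = 78367 W
P_in = √3·V_L·I_L·cosφ = 1.732 × 400 × 165 × 0.787 = 89964 W
η = P_out / P_in = 78367 / 89964 = 0.871 = 87.1%

87.1 %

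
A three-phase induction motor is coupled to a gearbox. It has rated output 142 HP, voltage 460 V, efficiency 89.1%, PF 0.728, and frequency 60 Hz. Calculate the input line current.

P_out = 142 × 746 = 105932 W
P_in = P_out / η = 105932 / 0.891 = 118891 W
I_L = P_in / (√3·V_L·cosφ) = 118891 / (1.732 × 460 × 0.728) = 205 A

205 A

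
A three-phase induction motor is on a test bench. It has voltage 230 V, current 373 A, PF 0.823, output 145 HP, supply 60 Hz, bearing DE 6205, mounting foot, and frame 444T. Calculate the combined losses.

14100 W

P_in = √3·V·I·cosφ = 1.732×230×373×0.823 = 122288 W
P_out = 145×746 = 108170 W
Losses = P_in − P_out = 122288 − 108170 = 14118 W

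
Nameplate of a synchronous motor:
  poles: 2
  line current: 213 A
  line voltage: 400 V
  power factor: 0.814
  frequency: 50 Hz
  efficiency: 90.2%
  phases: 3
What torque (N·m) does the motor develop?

345 N·m

P_in = √3·V·I·cosφ = 1.732 × 400 × 213 × 0.814 = 120119 W
P_out = η·P_in = 0.902 × 120119 = 108347 W
n = n_s = 120×50/2 = 3000 rpm (synchronous)
ω = 2π×3000/60 = 314.2 rad/s
τ = P_out/ω = 108347/314.2 = 345 N·m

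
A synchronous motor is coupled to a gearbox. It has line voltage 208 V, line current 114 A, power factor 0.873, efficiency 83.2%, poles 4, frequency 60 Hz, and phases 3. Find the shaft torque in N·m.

P_in = √3·V·I·cosφ = 1.732 × 208 × 114 × 0.873 = 35853 W
P_out = η·P_in = 0.832 × 35853 = 29830 W
n = n_s = 120×60/4 = 1800 rpm (synchronous)
ω = 2π×1800/60 = 188.5 rad/s
τ = P_out/ω = 29830/188.5 = 158 N·m

158 N·m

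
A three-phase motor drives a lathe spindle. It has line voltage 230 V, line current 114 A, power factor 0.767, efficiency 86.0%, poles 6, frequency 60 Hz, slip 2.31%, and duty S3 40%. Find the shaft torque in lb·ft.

180 lb·ft

P_in = √3·V·I·cosφ = 1.732 × 230 × 114 × 0.767 = 34832 W
P_out = η·P_in = 0.86 × 34832 = 29956 W
n_s = 120×60/6 = 1200 rpm; n = 1200×(1−0.0231) = 1172 rpm
ω = 2π×1172/60 = 122.7 rad/s
τ = P_out/ω = 29956/122.7 = 244.1 N·m
In lb·ft: 244.1/1.356 = 180 lb·ft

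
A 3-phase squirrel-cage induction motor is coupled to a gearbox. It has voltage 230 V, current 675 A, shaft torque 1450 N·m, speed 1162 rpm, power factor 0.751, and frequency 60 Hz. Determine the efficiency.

87.4 %

ω = 2π × 1162/60 = 121.7 rad/s; P_out = τω = 1450 × 121.7 = 176465 W
P_in = √3·V_L·I_L·cosφ = 1.732 × 230 × 675 × 0.751 = 201939 W
η = P_out / P_in = 176465 / 201939 = 0.874 = 87.4%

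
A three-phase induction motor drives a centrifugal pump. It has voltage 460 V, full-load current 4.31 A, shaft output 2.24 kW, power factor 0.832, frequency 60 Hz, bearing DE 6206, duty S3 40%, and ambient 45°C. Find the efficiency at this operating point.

P_out = 2.24 kW = 2240 W
P_in = √3·V_L·I_L·cosφ = 1.732 × 460 × 4.31 × 0.832 = 2857 W
η = P_out / P_in = 2240 / 2857 = 0.784 = 78.4%

78.4 %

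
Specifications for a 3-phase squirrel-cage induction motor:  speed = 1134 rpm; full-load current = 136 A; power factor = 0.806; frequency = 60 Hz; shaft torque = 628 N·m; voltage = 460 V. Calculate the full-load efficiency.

ω = 2π × 1134/60 = 118.8 rad/s; P_out = τω = 628 × 118.8 = 74606 W
P_in = √3·V_L·I_L·cosφ = 1.732 × 460 × 136 × 0.806 = 87333 W
η = P_out / P_in = 74606 / 87333 = 0.854 = 85.4%

85.4 %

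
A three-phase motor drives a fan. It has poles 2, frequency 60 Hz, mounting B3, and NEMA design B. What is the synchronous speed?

n_s = 120f/p = 120×60/2 = 3600 rpm

3600 rpm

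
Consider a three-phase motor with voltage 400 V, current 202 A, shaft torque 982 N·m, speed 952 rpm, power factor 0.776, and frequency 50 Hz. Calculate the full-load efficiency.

ω = 2π × 952/60 = 99.69 rad/s; P_out = τω = 982 × 99.69 = 97896 W
P_in = √3·V_L·I_L·cosφ = 1.732 × 400 × 202 × 0.776 = 108598 W
η = P_out / P_in = 97896 / 108598 = 0.901 = 90.1%

90.1 %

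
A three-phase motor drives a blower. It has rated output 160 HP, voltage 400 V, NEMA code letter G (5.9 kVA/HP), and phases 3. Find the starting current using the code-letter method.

1360 A

S_LR = 5.9 × 160 = 944 kVA
I_LR = S_LR/(√3·V_L) = 944000/(1.732×400) = 1360 A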